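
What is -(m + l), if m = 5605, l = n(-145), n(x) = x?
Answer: -5460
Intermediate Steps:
l = -145
-(m + l) = -(5605 - 145) = -1*5460 = -5460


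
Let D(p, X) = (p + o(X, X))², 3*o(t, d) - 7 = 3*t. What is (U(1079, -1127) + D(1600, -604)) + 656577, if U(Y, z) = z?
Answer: 14869075/9 ≈ 1.6521e+6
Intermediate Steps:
o(t, d) = 7/3 + t (o(t, d) = 7/3 + (3*t)/3 = 7/3 + t)
D(p, X) = (7/3 + X + p)² (D(p, X) = (p + (7/3 + X))² = (7/3 + X + p)²)
(U(1079, -1127) + D(1600, -604)) + 656577 = (-1127 + (7 + 3*(-604) + 3*1600)²/9) + 656577 = (-1127 + (7 - 1812 + 4800)²/9) + 656577 = (-1127 + (⅑)*2995²) + 656577 = (-1127 + (⅑)*8970025) + 656577 = (-1127 + 8970025/9) + 656577 = 8959882/9 + 656577 = 14869075/9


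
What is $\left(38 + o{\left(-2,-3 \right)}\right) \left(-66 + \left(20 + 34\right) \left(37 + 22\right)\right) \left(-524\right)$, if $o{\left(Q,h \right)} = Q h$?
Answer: $-71934720$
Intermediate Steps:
$\left(38 + o{\left(-2,-3 \right)}\right) \left(-66 + \left(20 + 34\right) \left(37 + 22\right)\right) \left(-524\right) = \left(38 - -6\right) \left(-66 + \left(20 + 34\right) \left(37 + 22\right)\right) \left(-524\right) = \left(38 + 6\right) \left(-66 + 54 \cdot 59\right) \left(-524\right) = 44 \left(-66 + 3186\right) \left(-524\right) = 44 \cdot 3120 \left(-524\right) = 137280 \left(-524\right) = -71934720$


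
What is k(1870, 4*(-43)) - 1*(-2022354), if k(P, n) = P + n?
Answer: 2024052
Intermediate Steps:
k(1870, 4*(-43)) - 1*(-2022354) = (1870 + 4*(-43)) - 1*(-2022354) = (1870 - 172) + 2022354 = 1698 + 2022354 = 2024052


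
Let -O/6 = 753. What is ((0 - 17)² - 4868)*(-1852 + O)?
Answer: 29168230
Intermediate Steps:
O = -4518 (O = -6*753 = -4518)
((0 - 17)² - 4868)*(-1852 + O) = ((0 - 17)² - 4868)*(-1852 - 4518) = ((-17)² - 4868)*(-6370) = (289 - 4868)*(-6370) = -4579*(-6370) = 29168230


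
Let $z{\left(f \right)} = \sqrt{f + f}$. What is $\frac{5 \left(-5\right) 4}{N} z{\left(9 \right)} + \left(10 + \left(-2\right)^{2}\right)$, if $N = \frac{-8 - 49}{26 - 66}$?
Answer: $14 - \frac{4000 \sqrt{2}}{19} \approx -283.73$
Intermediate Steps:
$z{\left(f \right)} = \sqrt{2} \sqrt{f}$ ($z{\left(f \right)} = \sqrt{2 f} = \sqrt{2} \sqrt{f}$)
$N = \frac{57}{40}$ ($N = - \frac{57}{-40} = \left(-57\right) \left(- \frac{1}{40}\right) = \frac{57}{40} \approx 1.425$)
$\frac{5 \left(-5\right) 4}{N} z{\left(9 \right)} + \left(10 + \left(-2\right)^{2}\right) = \frac{5 \left(-5\right) 4}{\frac{57}{40}} \sqrt{2} \sqrt{9} + \left(10 + \left(-2\right)^{2}\right) = \left(-25\right) 4 \cdot \frac{40}{57} \sqrt{2} \cdot 3 + \left(10 + 4\right) = \left(-100\right) \frac{40}{57} \cdot 3 \sqrt{2} + 14 = - \frac{4000 \cdot 3 \sqrt{2}}{57} + 14 = - \frac{4000 \sqrt{2}}{19} + 14 = 14 - \frac{4000 \sqrt{2}}{19}$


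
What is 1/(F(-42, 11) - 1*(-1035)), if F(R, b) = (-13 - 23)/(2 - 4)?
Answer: 1/1053 ≈ 0.00094967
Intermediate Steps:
F(R, b) = 18 (F(R, b) = -36/(-2) = -36*(-½) = 18)
1/(F(-42, 11) - 1*(-1035)) = 1/(18 - 1*(-1035)) = 1/(18 + 1035) = 1/1053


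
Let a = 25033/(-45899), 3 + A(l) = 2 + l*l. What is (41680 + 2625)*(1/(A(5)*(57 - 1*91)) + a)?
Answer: -907048600235/37453584 ≈ -24218.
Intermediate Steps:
A(l) = -1 + l² (A(l) = -3 + (2 + l*l) = -3 + (2 + l²) = -1 + l²)
a = -25033/45899 (a = 25033*(-1/45899) = -25033/45899 ≈ -0.54539)
(41680 + 2625)*(1/(A(5)*(57 - 1*91)) + a) = (41680 + 2625)*(1/((-1 + 5²)*(57 - 1*91)) - 25033/45899) = 44305*(1/((-1 + 25)*(57 - 91)) - 25033/45899) = 44305*(1/(24*(-34)) - 25033/45899) = 44305*(1/(-816) - 25033/45899) = 44305*(-1/816 - 25033/45899) = 44305*(-20472827/37453584) = -907048600235/37453584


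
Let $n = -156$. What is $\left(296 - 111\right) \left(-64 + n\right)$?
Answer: $-40700$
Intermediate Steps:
$\left(296 - 111\right) \left(-64 + n\right) = \left(296 - 111\right) \left(-64 - 156\right) = 185 \left(-220\right) = -40700$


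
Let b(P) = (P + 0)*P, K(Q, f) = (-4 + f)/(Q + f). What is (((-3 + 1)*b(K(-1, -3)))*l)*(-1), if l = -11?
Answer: -539/8 ≈ -67.375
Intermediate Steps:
K(Q, f) = (-4 + f)/(Q + f)
b(P) = P² (b(P) = P*P = P²)
(((-3 + 1)*b(K(-1, -3)))*l)*(-1) = (((-3 + 1)*((-4 - 3)/(-1 - 3))²)*(-11))*(-1) = (-2*(-7/(-4))²*(-11))*(-1) = (-2*(-¼*(-7))²*(-11))*(-1) = (-2*(7/4)²*(-11))*(-1) = (-2*49/16*(-11))*(-1) = -49/8*(-11)*(-1) = (539/8)*(-1) = -539/8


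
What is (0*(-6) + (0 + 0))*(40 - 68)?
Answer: 0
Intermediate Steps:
(0*(-6) + (0 + 0))*(40 - 68) = (0 + 0)*(-28) = 0*(-28) = 0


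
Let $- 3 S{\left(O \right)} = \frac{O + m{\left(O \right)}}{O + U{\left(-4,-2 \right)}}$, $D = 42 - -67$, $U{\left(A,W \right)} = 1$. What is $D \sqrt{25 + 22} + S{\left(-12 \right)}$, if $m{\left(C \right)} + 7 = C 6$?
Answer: $- \frac{91}{33} + 109 \sqrt{47} \approx 744.51$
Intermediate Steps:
$m{\left(C \right)} = -7 + 6 C$ ($m{\left(C \right)} = -7 + C 6 = -7 + 6 C$)
$D = 109$ ($D = 42 + 67 = 109$)
$S{\left(O \right)} = - \frac{-7 + 7 O}{3 \left(1 + O\right)}$ ($S{\left(O \right)} = - \frac{\left(O + \left(-7 + 6 O\right)\right) \frac{1}{O + 1}}{3} = - \frac{\left(-7 + 7 O\right) \frac{1}{1 + O}}{3} = - \frac{\frac{1}{1 + O} \left(-7 + 7 O\right)}{3} = - \frac{-7 + 7 O}{3 \left(1 + O\right)}$)
$D \sqrt{25 + 22} + S{\left(-12 \right)} = 109 \sqrt{25 + 22} + \frac{7 \left(1 - -12\right)}{3 \left(1 - 12\right)} = 109 \sqrt{47} + \frac{7 \left(1 + 12\right)}{3 \left(-11\right)} = 109 \sqrt{47} + \frac{7}{3} \left(- \frac{1}{11}\right) 13 = 109 \sqrt{47} - \frac{91}{33} = - \frac{91}{33} + 109 \sqrt{47}$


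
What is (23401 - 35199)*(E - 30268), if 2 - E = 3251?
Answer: 395433566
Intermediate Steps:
E = -3249 (E = 2 - 1*3251 = 2 - 3251 = -3249)
(23401 - 35199)*(E - 30268) = (23401 - 35199)*(-3249 - 30268) = -11798*(-33517) = 395433566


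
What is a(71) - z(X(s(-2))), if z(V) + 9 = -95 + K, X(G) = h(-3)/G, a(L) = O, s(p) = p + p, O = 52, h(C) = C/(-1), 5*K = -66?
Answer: 846/5 ≈ 169.20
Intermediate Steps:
K = -66/5 (K = (1/5)*(-66) = -66/5 ≈ -13.200)
h(C) = -C (h(C) = C*(-1) = -C)
s(p) = 2*p
a(L) = 52
X(G) = 3/G (X(G) = (-1*(-3))/G = 3/G)
z(V) = -586/5 (z(V) = -9 + (-95 - 66/5) = -9 - 541/5 = -586/5)
a(71) - z(X(s(-2))) = 52 - 1*(-586/5) = 52 + 586/5 = 846/5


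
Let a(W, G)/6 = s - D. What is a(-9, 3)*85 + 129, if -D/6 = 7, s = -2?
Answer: 20529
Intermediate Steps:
D = -42 (D = -6*7 = -42)
a(W, G) = 240 (a(W, G) = 6*(-2 - 1*(-42)) = 6*(-2 + 42) = 6*40 = 240)
a(-9, 3)*85 + 129 = 240*85 + 129 = 20400 + 129 = 20529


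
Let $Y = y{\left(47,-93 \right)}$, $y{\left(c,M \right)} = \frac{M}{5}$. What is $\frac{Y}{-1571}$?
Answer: $\frac{93}{7855} \approx 0.01184$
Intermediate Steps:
$y{\left(c,M \right)} = \frac{M}{5}$ ($y{\left(c,M \right)} = M \frac{1}{5} = \frac{M}{5}$)
$Y = - \frac{93}{5}$ ($Y = \frac{1}{5} \left(-93\right) = - \frac{93}{5} \approx -18.6$)
$\frac{Y}{-1571} = - \frac{93}{5 \left(-1571\right)} = \left(- \frac{93}{5}\right) \left(- \frac{1}{1571}\right) = \frac{93}{7855}$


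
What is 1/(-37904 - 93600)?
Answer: -1/131504 ≈ -7.6043e-6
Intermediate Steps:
1/(-37904 - 93600) = 1/(-131504) = -1/131504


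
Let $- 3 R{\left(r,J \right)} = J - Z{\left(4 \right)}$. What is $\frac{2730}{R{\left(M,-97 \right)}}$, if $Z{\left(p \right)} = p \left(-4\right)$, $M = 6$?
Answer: $\frac{910}{9} \approx 101.11$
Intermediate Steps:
$Z{\left(p \right)} = - 4 p$
$R{\left(r,J \right)} = - \frac{16}{3} - \frac{J}{3}$ ($R{\left(r,J \right)} = - \frac{J - \left(-4\right) 4}{3} = - \frac{J - -16}{3} = - \frac{J + 16}{3} = - \frac{16 + J}{3} = - \frac{16}{3} - \frac{J}{3}$)
$\frac{2730}{R{\left(M,-97 \right)}} = \frac{2730}{- \frac{16}{3} - - \frac{97}{3}} = \frac{2730}{- \frac{16}{3} + \frac{97}{3}} = \frac{2730}{27} = 2730 \cdot \frac{1}{27} = \frac{910}{9}$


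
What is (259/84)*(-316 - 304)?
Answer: -5735/3 ≈ -1911.7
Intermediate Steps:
(259/84)*(-316 - 304) = (259*(1/84))*(-620) = (37/12)*(-620) = -5735/3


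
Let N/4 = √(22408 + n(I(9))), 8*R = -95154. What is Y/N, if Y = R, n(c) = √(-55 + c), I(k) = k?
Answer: -47577/(16*√(22408 + I*√46)) ≈ -19.864 + 0.0030062*I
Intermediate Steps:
R = -47577/4 (R = (⅛)*(-95154) = -47577/4 ≈ -11894.)
N = 4*√(22408 + I*√46) (N = 4*√(22408 + √(-55 + 9)) = 4*√(22408 + √(-46)) = 4*√(22408 + I*√46) ≈ 598.77 + 0.090616*I)
Y = -47577/4 ≈ -11894.
Y/N = -47577*1/(4*√(22408 + I*√46))/4 = -47577/(16*√(22408 + I*√46))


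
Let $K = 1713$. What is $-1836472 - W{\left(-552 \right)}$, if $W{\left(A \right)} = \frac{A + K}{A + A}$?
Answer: $- \frac{675821309}{368} \approx -1.8365 \cdot 10^{6}$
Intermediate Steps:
$W{\left(A \right)} = \frac{1713 + A}{2 A}$ ($W{\left(A \right)} = \frac{A + 1713}{A + A} = \frac{1713 + A}{2 A}$)
$-1836472 - W{\left(-552 \right)} = -1836472 - \frac{1713 - 552}{2 \left(-552\right)} = -1836472 - \frac{1}{2} \left(- \frac{1}{552}\right) 1161 = -1836472 - - \frac{387}{368} = -1836472 + \frac{387}{368} = - \frac{675821309}{368}$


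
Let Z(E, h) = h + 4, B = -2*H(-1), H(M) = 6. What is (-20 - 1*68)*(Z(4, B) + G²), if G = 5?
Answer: -1496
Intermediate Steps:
B = -12 (B = -2*6 = -12)
Z(E, h) = 4 + h
(-20 - 1*68)*(Z(4, B) + G²) = (-20 - 1*68)*((4 - 12) + 5²) = (-20 - 68)*(-8 + 25) = -88*17 = -1496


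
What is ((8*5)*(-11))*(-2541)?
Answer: 1118040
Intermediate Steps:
((8*5)*(-11))*(-2541) = (40*(-11))*(-2541) = -440*(-2541) = 1118040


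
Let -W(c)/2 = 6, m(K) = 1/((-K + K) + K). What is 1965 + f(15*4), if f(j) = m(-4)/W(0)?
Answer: 94321/48 ≈ 1965.0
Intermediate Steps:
m(K) = 1/K (m(K) = 1/(0 + K) = 1/K)
W(c) = -12 (W(c) = -2*6 = -12)
f(j) = 1/48 (f(j) = 1/(-4*(-12)) = -¼*(-1/12) = 1/48)
1965 + f(15*4) = 1965 + 1/48 = 94321/48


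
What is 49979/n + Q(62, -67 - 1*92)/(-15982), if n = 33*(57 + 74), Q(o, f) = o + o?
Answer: 3046673/263703 ≈ 11.553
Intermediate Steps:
Q(o, f) = 2*o
n = 4323 (n = 33*131 = 4323)
49979/n + Q(62, -67 - 1*92)/(-15982) = 49979/4323 + (2*62)/(-15982) = 49979*(1/4323) + 124*(-1/15982) = 49979/4323 - 62/7991 = 3046673/263703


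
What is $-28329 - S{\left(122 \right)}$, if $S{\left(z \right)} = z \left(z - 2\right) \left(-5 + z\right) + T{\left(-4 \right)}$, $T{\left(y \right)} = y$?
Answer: $-1741205$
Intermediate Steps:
$S{\left(z \right)} = -4 + z \left(-5 + z\right) \left(-2 + z\right)$ ($S{\left(z \right)} = z \left(z - 2\right) \left(-5 + z\right) - 4 = z \left(-2 + z\right) \left(-5 + z\right) - 4 = z \left(-5 + z\right) \left(-2 + z\right) - 4 = -4 + z \left(-5 + z\right) \left(-2 + z\right)$)
$-28329 - S{\left(122 \right)} = -28329 - \left(-4 + 122^{3} - 7 \cdot 122^{2} + 10 \cdot 122\right) = -28329 - \left(-4 + 1815848 - 104188 + 1220\right) = -28329 - 1712876 = -1741205$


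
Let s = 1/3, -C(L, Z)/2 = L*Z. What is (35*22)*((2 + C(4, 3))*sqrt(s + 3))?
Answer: -16940*sqrt(30)/3 ≈ -30928.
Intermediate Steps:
C(L, Z) = -2*L*Z
s = 1/3 ≈ 0.33333
(35*22)*((2 + C(4, 3))*sqrt(s + 3)) = (35*22)*((2 - 2*4*3)*sqrt(1/3 + 3)) = 770*((2 - 24)*sqrt(10/3)) = 770*(-22*sqrt(30)/3) = -16940*sqrt(30)/3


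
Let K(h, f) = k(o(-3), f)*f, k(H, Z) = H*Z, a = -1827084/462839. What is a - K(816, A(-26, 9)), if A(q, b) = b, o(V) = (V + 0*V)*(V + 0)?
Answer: -339236715/462839 ≈ -732.95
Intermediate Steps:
o(V) = V² (o(V) = (V + 0)*V = V*V = V²)
a = -1827084/462839 (a = -1827084*1/462839 = -1827084/462839 ≈ -3.9476)
K(h, f) = 9*f² (K(h, f) = ((-3)²*f)*f = (9*f)*f = 9*f²)
a - K(816, A(-26, 9)) = -1827084/462839 - 9*9² = -1827084/462839 - 9*81 = -1827084/462839 - 1*729 = -1827084/462839 - 729 = -339236715/462839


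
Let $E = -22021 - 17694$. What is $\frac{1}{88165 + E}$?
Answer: $\frac{1}{48450} \approx 2.064 \cdot 10^{-5}$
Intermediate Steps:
$E = -39715$
$\frac{1}{88165 + E} = \frac{1}{88165 - 39715} = \frac{1}{48450}$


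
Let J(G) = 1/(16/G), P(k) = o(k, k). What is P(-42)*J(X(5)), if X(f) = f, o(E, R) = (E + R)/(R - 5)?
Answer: 105/188 ≈ 0.55851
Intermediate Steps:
o(E, R) = (E + R)/(-5 + R)
P(k) = 2*k/(-5 + k) (P(k) = (k + k)/(-5 + k) = (2*k)/(-5 + k) = 2*k/(-5 + k))
J(G) = G/16
P(-42)*J(X(5)) = (2*(-42)/(-5 - 42))*((1/16)*5) = (2*(-42)/(-47))*(5/16) = (2*(-42)*(-1/47))*(5/16) = (84/47)*(5/16) = 105/188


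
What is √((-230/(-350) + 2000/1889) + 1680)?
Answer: √7351105166405/66115 ≈ 41.009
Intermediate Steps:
√((-230/(-350) + 2000/1889) + 1680) = √((-230*(-1/350) + 2000*(1/1889)) + 1680) = √((23/35 + 2000/1889) + 1680) = √(113447/66115 + 1680) = √(111186647/66115) = √7351105166405/66115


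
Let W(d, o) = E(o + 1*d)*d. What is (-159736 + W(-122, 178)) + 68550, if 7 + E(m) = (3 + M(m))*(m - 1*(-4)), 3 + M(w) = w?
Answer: -500252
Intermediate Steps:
M(w) = -3 + w
E(m) = -7 + m*(4 + m) (E(m) = -7 + (3 + (-3 + m))*(m - 1*(-4)) = -7 + m*(m + 4) = -7 + m*(4 + m))
W(d, o) = d*(-7 + (d + o)² + 4*d + 4*o) (W(d, o) = (-7 + (o + 1*d)² + 4*(o + 1*d))*d = (-7 + (o + d)² + 4*(o + d))*d = (-7 + (d + o)² + 4*(d + o))*d = (-7 + (d + o)² + (4*d + 4*o))*d = (-7 + (d + o)² + 4*d + 4*o)*d = d*(-7 + (d + o)² + 4*d + 4*o))
(-159736 + W(-122, 178)) + 68550 = (-159736 - 122*(-7 + 7*(-122) + 7*178 + (-122 + 178)*(-3 - 122 + 178))) + 68550 = (-159736 - 122*(-7 - 854 + 1246 + 56*53)) + 68550 = (-159736 - 122*(-7 - 854 + 1246 + 2968)) + 68550 = (-159736 - 122*3353) + 68550 = (-159736 - 409066) + 68550 = -568802 + 68550 = -500252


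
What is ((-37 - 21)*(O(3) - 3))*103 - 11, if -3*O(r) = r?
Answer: 23885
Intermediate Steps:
O(r) = -r/3
((-37 - 21)*(O(3) - 3))*103 - 11 = ((-37 - 21)*(-⅓*3 - 3))*103 - 11 = -58*(-1 - 3)*103 - 11 = -58*(-4)*103 - 11 = 232*103 - 11 = 23896 - 11 = 23885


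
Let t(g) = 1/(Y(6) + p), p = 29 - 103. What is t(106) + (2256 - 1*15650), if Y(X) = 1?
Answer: -977763/73 ≈ -13394.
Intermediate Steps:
p = -74
t(g) = -1/73 (t(g) = 1/(1 - 74) = 1/(-73) = -1/73)
t(106) + (2256 - 1*15650) = -1/73 + (2256 - 1*15650) = -1/73 + (2256 - 15650) = -1/73 - 13394 = -977763/73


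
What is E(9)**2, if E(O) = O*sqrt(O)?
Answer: 729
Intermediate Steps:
E(O) = O**(3/2)
E(9)**2 = (9**(3/2))**2 = 27**2 = 729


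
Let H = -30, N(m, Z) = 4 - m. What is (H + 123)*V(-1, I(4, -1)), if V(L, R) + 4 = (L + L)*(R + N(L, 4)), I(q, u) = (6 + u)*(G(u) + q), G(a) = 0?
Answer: -5022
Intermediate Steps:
I(q, u) = q*(6 + u) (I(q, u) = (6 + u)*(0 + q) = (6 + u)*q = q*(6 + u))
V(L, R) = -4 + 2*L*(4 + R - L) (V(L, R) = -4 + (L + L)*(R + (4 - L)) = -4 + (2*L)*(4 + R - L) = -4 + 2*L*(4 + R - L))
(H + 123)*V(-1, I(4, -1)) = (-30 + 123)*(-4 - 2*(-1)*(-4 - 1) + 2*(-1)*(4*(6 - 1))) = 93*(-4 - 2*(-1)*(-5) + 2*(-1)*(4*5)) = 93*(-4 - 10 + 2*(-1)*20) = 93*(-4 - 10 - 40) = 93*(-54) = -5022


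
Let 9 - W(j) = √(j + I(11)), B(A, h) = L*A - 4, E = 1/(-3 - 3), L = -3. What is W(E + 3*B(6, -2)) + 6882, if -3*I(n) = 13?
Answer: 6891 - I*√282/2 ≈ 6891.0 - 8.3964*I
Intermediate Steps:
E = -⅙ (E = 1/(-6) = -⅙ ≈ -0.16667)
I(n) = -13/3 (I(n) = -⅓*13 = -13/3)
B(A, h) = -4 - 3*A (B(A, h) = -3*A - 4 = -4 - 3*A)
W(j) = 9 - √(-13/3 + j) (W(j) = 9 - √(j - 13/3) = 9 - √(-13/3 + j))
W(E + 3*B(6, -2)) + 6882 = (9 - √(-39 + 9*(-⅙ + 3*(-4 - 3*6)))/3) + 6882 = (9 - √(-39 + 9*(-⅙ + 3*(-4 - 18)))/3) + 6882 = (9 - √(-39 + 9*(-⅙ + 3*(-22)))/3) + 6882 = (9 - √(-39 + 9*(-⅙ - 66))/3) + 6882 = (9 - √(-39 + 9*(-397/6))/3) + 6882 = (9 - √(-39 - 1191/2)/3) + 6882 = (9 - I*√282/2) + 6882 = 6891 - I*√282/2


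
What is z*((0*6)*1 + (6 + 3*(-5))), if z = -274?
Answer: 2466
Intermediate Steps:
z*((0*6)*1 + (6 + 3*(-5))) = -274*((0*6)*1 + (6 + 3*(-5))) = -274*(0*1 + (6 - 15)) = -274*(0 - 9) = -274*(-9) = 2466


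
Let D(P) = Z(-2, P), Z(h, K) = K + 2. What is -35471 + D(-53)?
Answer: -35522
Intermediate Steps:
Z(h, K) = 2 + K
D(P) = 2 + P
-35471 + D(-53) = -35471 + (2 - 53) = -35471 - 51 = -35522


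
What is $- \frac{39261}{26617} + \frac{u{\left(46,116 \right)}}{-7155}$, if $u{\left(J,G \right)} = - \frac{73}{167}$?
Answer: $- \frac{46910436944}{31804254045} \approx -1.475$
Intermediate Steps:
$u{\left(J,G \right)} = - \frac{73}{167}$ ($u{\left(J,G \right)} = \left(-73\right) \frac{1}{167} = - \frac{73}{167}$)
$- \frac{39261}{26617} + \frac{u{\left(46,116 \right)}}{-7155} = - \frac{39261}{26617} - \frac{73}{167 \left(-7155\right)} = \left(-39261\right) \frac{1}{26617} - - \frac{73}{1194885} = - \frac{39261}{26617} + \frac{73}{1194885} = - \frac{46910436944}{31804254045}$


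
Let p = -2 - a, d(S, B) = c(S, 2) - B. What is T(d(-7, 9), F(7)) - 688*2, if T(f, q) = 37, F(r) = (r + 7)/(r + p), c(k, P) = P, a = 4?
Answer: -1339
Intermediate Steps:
d(S, B) = 2 - B
p = -6 (p = -2 - 1*4 = -2 - 4 = -6)
F(r) = (7 + r)/(-6 + r) (F(r) = (r + 7)/(r - 6) = (7 + r)/(-6 + r))
T(d(-7, 9), F(7)) - 688*2 = 37 - 688*2 = 37 - 1*1376 = 37 - 1376 = -1339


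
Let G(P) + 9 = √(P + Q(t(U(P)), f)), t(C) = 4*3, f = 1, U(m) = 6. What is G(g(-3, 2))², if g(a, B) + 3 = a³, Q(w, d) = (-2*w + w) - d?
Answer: (9 - I*√43)² ≈ 38.0 - 118.03*I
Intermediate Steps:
t(C) = 12
Q(w, d) = -d - w (Q(w, d) = -w - d = -d - w)
g(a, B) = -3 + a³
G(P) = -9 + √(-13 + P) (G(P) = -9 + √(P + (-1*1 - 1*12)) = -9 + √(P + (-1 - 12)) = -9 + √(P - 13) = -9 + √(-13 + P))
G(g(-3, 2))² = (-9 + √(-13 + (-3 + (-3)³)))² = (-9 + √(-13 + (-3 - 27)))² = (-9 + √(-13 - 30))² = (-9 + √(-43))² = (-9 + I*√43)²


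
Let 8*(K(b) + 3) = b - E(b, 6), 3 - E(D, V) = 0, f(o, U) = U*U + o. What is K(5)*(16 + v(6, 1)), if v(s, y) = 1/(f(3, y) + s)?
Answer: -1771/40 ≈ -44.275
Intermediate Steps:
f(o, U) = o + U² (f(o, U) = U² + o = o + U²)
E(D, V) = 3 (E(D, V) = 3 - 1*0 = 3 + 0 = 3)
K(b) = -27/8 + b/8 (K(b) = -3 + (b - 1*3)/8 = -3 + (b - 3)/8 = -3 + (-3 + b)/8 = -3 + (-3/8 + b/8) = -27/8 + b/8)
v(s, y) = 1/(3 + s + y²) (v(s, y) = 1/((3 + y²) + s) = 1/(3 + s + y²))
K(5)*(16 + v(6, 1)) = (-27/8 + (⅛)*5)*(16 + 1/(3 + 6 + 1²)) = (-27/8 + 5/8)*(16 + 1/(3 + 6 + 1)) = -11*(16 + 1/10)/4 = -11*(16 + ⅒)/4 = -11/4*161/10 = -1771/40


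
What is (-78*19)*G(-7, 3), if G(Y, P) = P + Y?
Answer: 5928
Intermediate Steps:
(-78*19)*G(-7, 3) = (-78*19)*(3 - 7) = -1482*(-4) = 5928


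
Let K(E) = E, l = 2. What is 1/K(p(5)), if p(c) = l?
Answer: ½ ≈ 0.50000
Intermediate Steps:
p(c) = 2
1/K(p(5)) = 1/2 = ½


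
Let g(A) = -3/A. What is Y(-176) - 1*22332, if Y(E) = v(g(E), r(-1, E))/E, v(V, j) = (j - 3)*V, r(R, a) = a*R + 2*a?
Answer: -691755495/30976 ≈ -22332.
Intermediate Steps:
r(R, a) = 2*a + R*a (r(R, a) = R*a + 2*a = 2*a + R*a)
v(V, j) = V*(-3 + j) (v(V, j) = (-3 + j)*V = V*(-3 + j))
Y(E) = -3*(-3 + E)/E**2 (Y(E) = ((-3/E)*(-3 + E*(2 - 1)))/E = ((-3/E)*(-3 + E*1))/E = ((-3/E)*(-3 + E))/E = (-3*(-3 + E)/E)/E = -3*(-3 + E)/E**2)
Y(-176) - 1*22332 = 3*(3 - 1*(-176))/(-176)**2 - 1*22332 = 3*(1/30976)*(3 + 176) - 22332 = 3*(1/30976)*179 - 22332 = 537/30976 - 22332 = -691755495/30976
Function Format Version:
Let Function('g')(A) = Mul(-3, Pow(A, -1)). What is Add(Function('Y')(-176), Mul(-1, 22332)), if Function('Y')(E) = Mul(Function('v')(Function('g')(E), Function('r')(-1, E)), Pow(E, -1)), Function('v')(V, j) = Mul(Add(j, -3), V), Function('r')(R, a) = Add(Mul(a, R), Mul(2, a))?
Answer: Rational(-691755495, 30976) ≈ -22332.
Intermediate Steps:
Function('r')(R, a) = Add(Mul(2, a), Mul(R, a)) (Function('r')(R, a) = Add(Mul(R, a), Mul(2, a)) = Add(Mul(2, a), Mul(R, a)))
Function('v')(V, j) = Mul(V, Add(-3, j)) (Function('v')(V, j) = Mul(Add(-3, j), V) = Mul(V, Add(-3, j)))
Function('Y')(E) = Mul(-3, Pow(E, -2), Add(-3, E)) (Function('Y')(E) = Mul(Mul(Mul(-3, Pow(E, -1)), Add(-3, Mul(E, Add(2, -1)))), Pow(E, -1)) = Mul(Mul(Mul(-3, Pow(E, -1)), Add(-3, Mul(E, 1))), Pow(E, -1)) = Mul(Mul(Mul(-3, Pow(E, -1)), Add(-3, E)), Pow(E, -1)) = Mul(Mul(-3, Pow(E, -1), Add(-3, E)), Pow(E, -1)) = Mul(-3, Pow(E, -2), Add(-3, E)))
Add(Function('Y')(-176), Mul(-1, 22332)) = Add(Mul(3, Pow(-176, -2), Add(3, Mul(-1, -176))), Mul(-1, 22332)) = Add(Mul(3, Rational(1, 30976), Add(3, 176)), -22332) = Add(Mul(3, Rational(1, 30976), 179), -22332) = Add(Rational(537, 30976), -22332) = Rational(-691755495, 30976)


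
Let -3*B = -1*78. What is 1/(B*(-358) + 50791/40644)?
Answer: -40644/378263561 ≈ -0.00010745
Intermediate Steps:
B = 26 (B = -(-1)*78/3 = -⅓*(-78) = 26)
1/(B*(-358) + 50791/40644) = 1/(26*(-358) + 50791/40644) = 1/(-9308 + 50791*(1/40644)) = 1/(-9308 + 50791/40644) = 1/(-378263561/40644) = -40644/378263561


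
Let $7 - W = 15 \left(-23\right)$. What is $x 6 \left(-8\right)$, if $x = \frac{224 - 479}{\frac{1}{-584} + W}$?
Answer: $\frac{7148160}{205567} \approx 34.773$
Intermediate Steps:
$W = 352$ ($W = 7 - 15 \left(-23\right) = 7 - -345 = 7 + 345 = 352$)
$x = - \frac{148920}{205567}$ ($x = \frac{224 - 479}{\frac{1}{-584} + 352} = - \frac{255}{- \frac{1}{584} + 352} = - \frac{255}{\frac{205567}{584}} = \left(-255\right) \frac{584}{205567} = - \frac{148920}{205567} \approx -0.72444$)
$x 6 \left(-8\right) = - \frac{148920 \cdot 6 \left(-8\right)}{205567} = \left(- \frac{148920}{205567}\right) \left(-48\right) = \frac{7148160}{205567}$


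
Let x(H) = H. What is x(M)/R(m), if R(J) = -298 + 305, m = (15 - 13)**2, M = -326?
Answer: -326/7 ≈ -46.571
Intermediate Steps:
m = 4 (m = 2**2 = 4)
R(J) = 7
x(M)/R(m) = -326/7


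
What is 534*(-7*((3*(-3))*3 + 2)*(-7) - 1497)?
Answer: -1453548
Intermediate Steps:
534*(-7*((3*(-3))*3 + 2)*(-7) - 1497) = 534*(-7*(-9*3 + 2)*(-7) - 1497) = 534*(-7*(-27 + 2)*(-7) - 1497) = 534*(-7*(-25)*(-7) - 1497) = 534*(175*(-7) - 1497) = 534*(-1225 - 1497) = 534*(-2722) = -1453548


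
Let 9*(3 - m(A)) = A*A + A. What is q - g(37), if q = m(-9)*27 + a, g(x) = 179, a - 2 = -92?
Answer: -404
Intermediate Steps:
m(A) = 3 - A/9 - A**2/9 (m(A) = 3 - (A*A + A)/9 = 3 - (A**2 + A)/9 = 3 - (A + A**2)/9 = 3 + (-A/9 - A**2/9) = 3 - A/9 - A**2/9)
a = -90 (a = 2 - 92 = -90)
q = -225 (q = (3 - 1/9*(-9) - 1/9*(-9)**2)*27 - 90 = (3 + 1 - 1/9*81)*27 - 90 = (3 + 1 - 9)*27 - 90 = -5*27 - 90 = -135 - 90 = -225)
q - g(37) = -225 - 1*179 = -225 - 179 = -404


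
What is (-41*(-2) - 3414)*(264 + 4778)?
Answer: -16799944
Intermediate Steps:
(-41*(-2) - 3414)*(264 + 4778) = (82 - 3414)*5042 = -3332*5042 = -16799944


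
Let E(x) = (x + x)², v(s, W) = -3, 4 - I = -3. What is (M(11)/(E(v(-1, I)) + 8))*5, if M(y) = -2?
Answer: -5/22 ≈ -0.22727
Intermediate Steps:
I = 7 (I = 4 - 1*(-3) = 4 + 3 = 7)
E(x) = 4*x² (E(x) = (2*x)² = 4*x²)
(M(11)/(E(v(-1, I)) + 8))*5 = -2/(4*(-3)² + 8)*5 = -2/(4*9 + 8)*5 = -2/(36 + 8)*5 = -2/44*5 = -2*1/44*5 = -1/22*5 = -5/22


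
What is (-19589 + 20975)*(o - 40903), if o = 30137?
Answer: -14921676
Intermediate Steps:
(-19589 + 20975)*(o - 40903) = (-19589 + 20975)*(30137 - 40903) = 1386*(-10766) = -14921676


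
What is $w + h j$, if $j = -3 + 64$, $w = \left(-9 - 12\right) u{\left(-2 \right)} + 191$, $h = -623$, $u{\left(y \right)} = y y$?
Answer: $-37896$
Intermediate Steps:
$u{\left(y \right)} = y^{2}$
$w = 107$ ($w = \left(-9 - 12\right) \left(-2\right)^{2} + 191 = \left(-21\right) 4 + 191 = -84 + 191 = 107$)
$j = 61$
$w + h j = 107 - 38003 = -37896$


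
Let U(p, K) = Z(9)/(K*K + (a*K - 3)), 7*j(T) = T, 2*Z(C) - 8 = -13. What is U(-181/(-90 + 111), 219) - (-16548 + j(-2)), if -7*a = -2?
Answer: 77876497099/4706016 ≈ 16548.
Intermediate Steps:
a = 2/7 (a = -1/7*(-2) = 2/7 ≈ 0.28571)
Z(C) = -5/2 (Z(C) = 4 + (1/2)*(-13) = 4 - 13/2 = -5/2)
j(T) = T/7
U(p, K) = -5/(2*(-3 + K**2 + 2*K/7)) (U(p, K) = -5/(2*(K*K + (2*K/7 - 3))) = -5/(2*(K**2 + (-3 + 2*K/7))) = -5/(2*(-3 + K**2 + 2*K/7)))
U(-181/(-90 + 111), 219) - (-16548 + j(-2)) = -35/(-42 + 4*219 + 14*219**2) - (-16548 + (1/7)*(-2)) = -35/(-42 + 876 + 14*47961) - (-16548 - 2/7) = -35/(-42 + 876 + 671454) - 1*(-115838/7) = -35/672288 + 115838/7 = 77876497099/4706016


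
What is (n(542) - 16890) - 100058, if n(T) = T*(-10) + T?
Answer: -121826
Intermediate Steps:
n(T) = -9*T (n(T) = -10*T + T = -9*T)
(n(542) - 16890) - 100058 = (-9*542 - 16890) - 100058 = (-4878 - 16890) - 100058 = -21768 - 100058 = -121826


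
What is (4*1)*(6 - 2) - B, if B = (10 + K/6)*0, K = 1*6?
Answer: 16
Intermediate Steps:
K = 6
B = 0 (B = (10 + 6/6)*0 = (10 + 6*(⅙))*0 = (10 + 1)*0 = 11*0 = 0)
(4*1)*(6 - 2) - B = (4*1)*(6 - 2) - 1*0 = 4*4 + 0 = 16 + 0 = 16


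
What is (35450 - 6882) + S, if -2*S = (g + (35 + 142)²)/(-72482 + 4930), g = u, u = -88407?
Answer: 1929796997/67552 ≈ 28568.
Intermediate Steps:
g = -88407
S = -28539/67552 (S = -(-88407 + (35 + 142)²)/(2*(-72482 + 4930)) = -(-88407 + 177²)/(2*(-67552)) = -(-88407 + 31329)*(-1)/(2*67552) = -(-28539)*(-1)/67552 = -½*28539/33776 = -28539/67552 ≈ -0.42247)
(35450 - 6882) + S = (35450 - 6882) - 28539/67552 = 28568 - 28539/67552 = 1929796997/67552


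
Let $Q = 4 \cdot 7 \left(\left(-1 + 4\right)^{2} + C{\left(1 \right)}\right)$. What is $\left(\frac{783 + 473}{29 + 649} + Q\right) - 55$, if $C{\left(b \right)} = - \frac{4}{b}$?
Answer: $\frac{29443}{339} \approx 86.853$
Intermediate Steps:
$Q = 140$ ($Q = 4 \cdot 7 \left(\left(-1 + 4\right)^{2} - \frac{4}{1}\right) = 28 \left(3^{2} - 4\right) = 28 \left(9 - 4\right) = 28 \cdot 5 = 140$)
$\left(\frac{783 + 473}{29 + 649} + Q\right) - 55 = \left(\frac{783 + 473}{29 + 649} + 140\right) - 55 = \left(\frac{1256}{678} + 140\right) - 55 = \left(1256 \cdot \frac{1}{678} + 140\right) - 55 = \left(\frac{628}{339} + 140\right) - 55 = \frac{48088}{339} - 55 = \frac{29443}{339}$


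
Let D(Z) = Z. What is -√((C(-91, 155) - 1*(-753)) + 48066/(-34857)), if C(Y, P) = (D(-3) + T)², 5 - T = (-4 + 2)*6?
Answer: -√14214438019/3873 ≈ -30.783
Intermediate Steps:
T = 17 (T = 5 - (-4 + 2)*6 = 5 - (-2)*6 = 5 - 1*(-12) = 5 + 12 = 17)
C(Y, P) = 196 (C(Y, P) = (-3 + 17)² = 14² = 196)
-√((C(-91, 155) - 1*(-753)) + 48066/(-34857)) = -√((196 - 1*(-753)) + 48066/(-34857)) = -√((196 + 753) + 48066*(-1/34857)) = -√(949 - 16022/11619) = -√(11010409/11619) = -√14214438019/3873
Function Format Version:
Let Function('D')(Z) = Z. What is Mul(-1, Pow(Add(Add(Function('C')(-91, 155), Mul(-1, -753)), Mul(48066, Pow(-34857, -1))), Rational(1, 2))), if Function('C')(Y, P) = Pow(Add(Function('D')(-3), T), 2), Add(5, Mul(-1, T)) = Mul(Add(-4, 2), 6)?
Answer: Mul(Rational(-1, 3873), Pow(14214438019, Rational(1, 2))) ≈ -30.783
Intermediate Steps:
T = 17 (T = Add(5, Mul(-1, Mul(Add(-4, 2), 6))) = Add(5, Mul(-1, Mul(-2, 6))) = Add(5, Mul(-1, -12)) = Add(5, 12) = 17)
Function('C')(Y, P) = 196 (Function('C')(Y, P) = Pow(Add(-3, 17), 2) = Pow(14, 2) = 196)
Mul(-1, Pow(Add(Add(Function('C')(-91, 155), Mul(-1, -753)), Mul(48066, Pow(-34857, -1))), Rational(1, 2))) = Mul(-1, Pow(Add(Add(196, Mul(-1, -753)), Mul(48066, Pow(-34857, -1))), Rational(1, 2))) = Mul(-1, Pow(Add(Add(196, 753), Mul(48066, Rational(-1, 34857))), Rational(1, 2))) = Mul(-1, Pow(Add(949, Rational(-16022, 11619)), Rational(1, 2))) = Mul(-1, Pow(Rational(11010409, 11619), Rational(1, 2))) = Mul(-1, Mul(Rational(1, 3873), Pow(14214438019, Rational(1, 2)))) = Mul(Rational(-1, 3873), Pow(14214438019, Rational(1, 2)))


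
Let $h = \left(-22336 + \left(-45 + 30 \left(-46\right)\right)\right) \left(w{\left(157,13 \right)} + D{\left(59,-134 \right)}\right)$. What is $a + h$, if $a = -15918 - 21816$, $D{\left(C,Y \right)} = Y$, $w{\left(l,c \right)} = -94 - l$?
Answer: $9110251$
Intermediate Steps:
$a = -37734$
$h = 9147985$ ($h = \left(-22336 + \left(-45 + 30 \left(-46\right)\right)\right) \left(\left(-94 - 157\right) - 134\right) = \left(-22336 - 1425\right) \left(\left(-94 - 157\right) - 134\right) = \left(-22336 - 1425\right) \left(-251 - 134\right) = \left(-23761\right) \left(-385\right) = 9147985$)
$a + h = -37734 + 9147985 = 9110251$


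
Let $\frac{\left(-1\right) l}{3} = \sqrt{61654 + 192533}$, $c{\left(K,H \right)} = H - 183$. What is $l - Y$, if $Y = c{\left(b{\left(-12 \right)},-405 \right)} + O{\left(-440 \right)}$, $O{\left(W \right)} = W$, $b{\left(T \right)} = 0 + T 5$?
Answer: $1028 - 9 \sqrt{28243} \approx -484.51$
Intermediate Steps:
$b{\left(T \right)} = 5 T$ ($b{\left(T \right)} = 0 + 5 T = 5 T$)
$c{\left(K,H \right)} = -183 + H$
$l = - 9 \sqrt{28243}$ ($l = - 3 \sqrt{61654 + 192533} = - 3 \sqrt{254187} = - 3 \cdot 3 \sqrt{28243} = - 9 \sqrt{28243} \approx -1512.5$)
$Y = -1028$ ($Y = \left(-183 - 405\right) - 440 = -588 - 440 = -1028$)
$l - Y = - 9 \sqrt{28243} - -1028 = - 9 \sqrt{28243} + 1028 = 1028 - 9 \sqrt{28243}$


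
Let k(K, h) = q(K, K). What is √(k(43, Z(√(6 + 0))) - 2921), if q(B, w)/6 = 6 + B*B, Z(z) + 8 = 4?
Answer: √8209 ≈ 90.604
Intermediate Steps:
Z(z) = -4 (Z(z) = -8 + 4 = -4)
q(B, w) = 36 + 6*B² (q(B, w) = 6*(6 + B*B) = 6*(6 + B²) = 36 + 6*B²)
k(K, h) = 36 + 6*K²
√(k(43, Z(√(6 + 0))) - 2921) = √((36 + 6*43²) - 2921) = √((36 + 6*1849) - 2921) = √((36 + 11094) - 2921) = √(11130 - 2921) = √8209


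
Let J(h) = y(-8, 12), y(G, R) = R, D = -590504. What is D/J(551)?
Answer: -147626/3 ≈ -49209.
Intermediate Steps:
J(h) = 12
D/J(551) = -590504/12 = -590504*1/12 = -147626/3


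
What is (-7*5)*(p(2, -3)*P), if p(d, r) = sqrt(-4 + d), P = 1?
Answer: -35*I*sqrt(2) ≈ -49.497*I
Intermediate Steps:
(-7*5)*(p(2, -3)*P) = (-7*5)*(sqrt(-4 + 2)*1) = -35*sqrt(-2) = -35*I*sqrt(2)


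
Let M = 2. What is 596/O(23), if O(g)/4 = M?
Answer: 149/2 ≈ 74.500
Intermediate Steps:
O(g) = 8 (O(g) = 4*2 = 8)
596/O(23) = 596/8 = 596*(⅛) = 149/2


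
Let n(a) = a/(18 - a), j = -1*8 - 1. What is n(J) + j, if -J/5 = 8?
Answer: -281/29 ≈ -9.6897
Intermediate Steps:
J = -40 (J = -5*8 = -40)
j = -9 (j = -8 - 1 = -9)
n(J) + j = -1*(-40)/(-18 - 40) - 9 = -1*(-40)/(-58) - 9 = -1*(-40)*(-1/58) - 9 = -20/29 - 9 = -281/29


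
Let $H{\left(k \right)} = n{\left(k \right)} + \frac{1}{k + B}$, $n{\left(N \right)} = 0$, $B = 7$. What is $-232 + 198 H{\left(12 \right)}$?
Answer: $- \frac{4210}{19} \approx -221.58$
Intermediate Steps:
$H{\left(k \right)} = \frac{1}{7 + k}$ ($H{\left(k \right)} = 0 + \frac{1}{k + 7} = 0 + \frac{1}{7 + k} = \frac{1}{7 + k}$)
$-232 + 198 H{\left(12 \right)} = -232 + \frac{198}{7 + 12} = -232 + \frac{198}{19} = - \frac{4210}{19}$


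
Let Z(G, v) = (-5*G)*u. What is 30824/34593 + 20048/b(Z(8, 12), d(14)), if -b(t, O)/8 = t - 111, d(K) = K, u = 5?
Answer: 96276322/10758423 ≈ 8.9489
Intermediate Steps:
Z(G, v) = -25*G (Z(G, v) = -5*G*5 = -25*G)
b(t, O) = 888 - 8*t (b(t, O) = -8*(t - 111) = -8*(-111 + t) = 888 - 8*t)
30824/34593 + 20048/b(Z(8, 12), d(14)) = 30824/34593 + 20048/(888 - (-200)*8) = 30824*(1/34593) + 20048/(888 - 8*(-200)) = 30824/34593 + 20048/(888 + 1600) = 30824/34593 + 20048/2488 = 30824/34593 + 20048*(1/2488) = 30824/34593 + 2506/311 = 96276322/10758423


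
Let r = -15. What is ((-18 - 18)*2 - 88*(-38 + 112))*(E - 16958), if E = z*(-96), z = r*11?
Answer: 7360912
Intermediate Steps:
z = -165 (z = -15*11 = -165)
E = 15840 (E = -165*(-96) = 15840)
((-18 - 18)*2 - 88*(-38 + 112))*(E - 16958) = ((-18 - 18)*2 - 88*(-38 + 112))*(15840 - 16958) = (-36*2 - 88*74)*(-1118) = (-72 - 6512)*(-1118) = -6584*(-1118) = 7360912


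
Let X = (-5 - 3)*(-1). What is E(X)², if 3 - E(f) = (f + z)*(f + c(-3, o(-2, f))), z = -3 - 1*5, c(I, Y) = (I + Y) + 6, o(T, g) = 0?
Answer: 9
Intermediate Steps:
c(I, Y) = 6 + I + Y
z = -8 (z = -3 - 5 = -8)
X = 8 (X = -8*(-1) = 8)
E(f) = 3 - (-8 + f)*(3 + f) (E(f) = 3 - (f - 8)*(f + (6 - 3 + 0)) = 3 - (-8 + f)*(f + 3) = 3 - (-8 + f)*(3 + f))
E(X)² = (27 - 1*8² + 5*8)² = (27 - 1*64 + 40)² = (27 - 64 + 40)² = 3² = 9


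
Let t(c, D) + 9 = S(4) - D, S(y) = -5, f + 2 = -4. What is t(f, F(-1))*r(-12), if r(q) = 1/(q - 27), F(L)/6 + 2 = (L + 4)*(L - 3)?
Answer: -70/39 ≈ -1.7949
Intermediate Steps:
f = -6 (f = -2 - 4 = -6)
F(L) = -12 + 6*(-3 + L)*(4 + L) (F(L) = -12 + 6*((L + 4)*(L - 3)) = -12 + 6*((4 + L)*(-3 + L)) = -12 + 6*((-3 + L)*(4 + L)) = -12 + 6*(-3 + L)*(4 + L))
r(q) = 1/(-27 + q)
t(c, D) = -14 - D (t(c, D) = -9 + (-5 - D) = -14 - D)
t(f, F(-1))*r(-12) = (-14 - (-84 + 6*(-1) + 6*(-1)²))/(-27 - 12) = (-14 - (-84 - 6 + 6*1))/(-39) = (-14 - (-84 - 6 + 6))*(-1/39) = (-14 - 1*(-84))*(-1/39) = (-14 + 84)*(-1/39) = 70*(-1/39) = -70/39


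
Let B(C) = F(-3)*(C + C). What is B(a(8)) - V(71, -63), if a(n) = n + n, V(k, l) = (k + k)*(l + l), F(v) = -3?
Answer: 17796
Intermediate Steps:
V(k, l) = 4*k*l (V(k, l) = (2*k)*(2*l) = 4*k*l)
a(n) = 2*n
B(C) = -6*C (B(C) = -3*(C + C) = -6*C)
B(a(8)) - V(71, -63) = -12*8 - 4*71*(-63) = -6*16 - 1*(-17892) = -96 + 17892 = 17796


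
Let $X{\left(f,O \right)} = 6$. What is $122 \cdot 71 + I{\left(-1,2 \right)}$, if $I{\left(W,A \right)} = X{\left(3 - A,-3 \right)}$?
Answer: $8668$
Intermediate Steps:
$I{\left(W,A \right)} = 6$
$122 \cdot 71 + I{\left(-1,2 \right)} = 122 \cdot 71 + 6 = 8662 + 6 = 8668$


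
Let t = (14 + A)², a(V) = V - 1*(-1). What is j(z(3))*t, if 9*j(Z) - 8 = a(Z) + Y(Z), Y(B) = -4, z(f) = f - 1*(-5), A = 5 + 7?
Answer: 8788/9 ≈ 976.44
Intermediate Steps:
A = 12
a(V) = 1 + V (a(V) = V + 1 = 1 + V)
z(f) = 5 + f (z(f) = f + 5 = 5 + f)
j(Z) = 5/9 + Z/9 (j(Z) = 8/9 + ((1 + Z) - 4)/9 = 8/9 + (-3 + Z)/9 = 8/9 + (-⅓ + Z/9) = 5/9 + Z/9)
t = 676 (t = (14 + 12)² = 26² = 676)
j(z(3))*t = (5/9 + (5 + 3)/9)*676 = (5/9 + (⅑)*8)*676 = (5/9 + 8/9)*676 = (13/9)*676 = 8788/9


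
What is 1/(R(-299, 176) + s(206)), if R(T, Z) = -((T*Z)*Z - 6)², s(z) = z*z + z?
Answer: -1/85781494906258 ≈ -1.1658e-14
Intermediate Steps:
s(z) = z + z² (s(z) = z² + z = z + z²)
R(T, Z) = -(-6 + T*Z²)² (R(T, Z) = -(T*Z² - 6)² = -(-6 + T*Z²)²)
1/(R(-299, 176) + s(206)) = 1/(-(-6 - 299*176²)² + 206*(1 + 206)) = 1/(-(-6 - 299*30976)² + 206*207) = 1/(-(-6 - 9261824)² + 42642) = 1/(-1*(-9261830)² + 42642) = 1/(-1*85781494948900 + 42642) = 1/(-85781494948900 + 42642) = 1/(-85781494906258) = -1/85781494906258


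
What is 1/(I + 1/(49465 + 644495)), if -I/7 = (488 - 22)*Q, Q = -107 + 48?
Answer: 693960/133558153681 ≈ 5.1959e-6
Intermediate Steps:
Q = -59
I = 192458 (I = -7*(488 - 22)*(-59) = -3262*(-59) = -7*(-27494) = 192458)
1/(I + 1/(49465 + 644495)) = 1/(192458 + 1/(49465 + 644495)) = 1/(192458 + 1/693960) = 1/(133558153681/693960) = 693960/133558153681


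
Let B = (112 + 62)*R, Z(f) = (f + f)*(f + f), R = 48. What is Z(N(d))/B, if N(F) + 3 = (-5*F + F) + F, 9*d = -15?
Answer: 1/522 ≈ 0.0019157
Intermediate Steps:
d = -5/3 (d = (1/9)*(-15) = -5/3 ≈ -1.6667)
N(F) = -3 - 3*F (N(F) = -3 + ((-5*F + F) + F) = -3 + (-4*F + F) = -3 - 3*F)
Z(f) = 4*f**2 (Z(f) = (2*f)*(2*f) = 4*f**2)
B = 8352 (B = (112 + 62)*48 = 174*48 = 8352)
Z(N(d))/B = (4*(-3 - 3*(-5/3))**2)/8352 = (4*(-3 + 5)**2)*(1/8352) = (4*2**2)*(1/8352) = (4*4)*(1/8352) = 16*(1/8352) = 1/522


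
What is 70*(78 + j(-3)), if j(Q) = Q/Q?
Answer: 5530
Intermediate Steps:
j(Q) = 1
70*(78 + j(-3)) = 70*(78 + 1) = 70*79 = 5530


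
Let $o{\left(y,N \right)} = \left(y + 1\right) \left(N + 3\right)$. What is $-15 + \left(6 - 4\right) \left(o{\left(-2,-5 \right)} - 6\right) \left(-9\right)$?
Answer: $57$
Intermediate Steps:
$o{\left(y,N \right)} = \left(1 + y\right) \left(3 + N\right)$
$-15 + \left(6 - 4\right) \left(o{\left(-2,-5 \right)} - 6\right) \left(-9\right) = -15 + \left(6 - 4\right) \left(\left(3 - 5 + 3 \left(-2\right) - -10\right) - 6\right) \left(-9\right) = -15 + 2 \left(\left(3 - 5 - 6 + 10\right) - 6\right) \left(-9\right) = -15 + 2 \left(2 - 6\right) \left(-9\right) = -15 + 2 \left(-4\right) \left(-9\right) = -15 - -72 = -15 + 72 = 57$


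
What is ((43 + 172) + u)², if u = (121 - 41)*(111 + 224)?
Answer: 729810225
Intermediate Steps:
u = 26800 (u = 80*335 = 26800)
((43 + 172) + u)² = ((43 + 172) + 26800)² = (215 + 26800)² = 27015² = 729810225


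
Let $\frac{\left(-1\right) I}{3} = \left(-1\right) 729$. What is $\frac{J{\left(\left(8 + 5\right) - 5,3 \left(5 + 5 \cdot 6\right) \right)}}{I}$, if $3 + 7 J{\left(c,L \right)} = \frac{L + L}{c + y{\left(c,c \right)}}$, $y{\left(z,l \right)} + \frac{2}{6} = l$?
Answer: $\frac{163}{239841} \approx 0.00067962$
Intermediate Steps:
$y{\left(z,l \right)} = - \frac{1}{3} + l$
$J{\left(c,L \right)} = - \frac{3}{7} + \frac{2 L}{7 \left(- \frac{1}{3} + 2 c\right)}$ ($J{\left(c,L \right)} = - \frac{3}{7} + \frac{\left(L + L\right) \frac{1}{c + \left(- \frac{1}{3} + c\right)}}{7} = - \frac{3}{7} + \frac{2 L \frac{1}{- \frac{1}{3} + 2 c}}{7} = - \frac{3}{7} + \frac{2 L}{7 \left(- \frac{1}{3} + 2 c\right)}$)
$I = 2187$ ($I = - 3 \left(\left(-1\right) 729\right) = \left(-3\right) \left(-729\right) = 2187$)
$\frac{J{\left(\left(8 + 5\right) - 5,3 \left(5 + 5 \cdot 6\right) \right)}}{I} = \frac{\frac{3}{7} \frac{1}{-1 + 6 \left(\left(8 + 5\right) - 5\right)} \left(1 - 6 \left(\left(8 + 5\right) - 5\right) + 2 \cdot 3 \left(5 + 5 \cdot 6\right)\right)}{2187} = \frac{3 \left(1 - 6 \left(13 - 5\right) + 2 \cdot 3 \left(5 + 30\right)\right)}{7 \left(-1 + 6 \left(13 - 5\right)\right)} \frac{1}{2187} = \frac{3 \left(1 - 48 + 2 \cdot 3 \cdot 35\right)}{7 \left(-1 + 6 \cdot 8\right)} \frac{1}{2187} = \frac{3 \left(1 - 48 + 2 \cdot 105\right)}{7 \left(-1 + 48\right)} \frac{1}{2187} = \frac{3 \left(1 - 48 + 210\right)}{7 \cdot 47} \cdot \frac{1}{2187} = \frac{3}{7} \cdot \frac{1}{47} \cdot 163 \cdot \frac{1}{2187} = \frac{489}{329} \cdot \frac{1}{2187} = \frac{163}{239841}$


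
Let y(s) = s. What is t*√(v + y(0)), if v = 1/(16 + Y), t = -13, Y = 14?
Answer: -13*√30/30 ≈ -2.3735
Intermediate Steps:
v = 1/30 (v = 1/(16 + 14) = 1/30 ≈ 0.033333)
t*√(v + y(0)) = -13*√(1/30 + 0) = -13*√30/30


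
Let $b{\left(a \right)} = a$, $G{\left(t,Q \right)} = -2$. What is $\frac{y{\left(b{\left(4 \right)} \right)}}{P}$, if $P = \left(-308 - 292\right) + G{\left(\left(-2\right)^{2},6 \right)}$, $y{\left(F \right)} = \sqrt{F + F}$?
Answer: $- \frac{\sqrt{2}}{301} \approx -0.0046984$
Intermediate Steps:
$y{\left(F \right)} = \sqrt{2} \sqrt{F}$ ($y{\left(F \right)} = \sqrt{2 F} = \sqrt{2} \sqrt{F}$)
$P = -602$ ($P = \left(-308 - 292\right) - 2 = -600 - 2 = -602$)
$\frac{y{\left(b{\left(4 \right)} \right)}}{P} = \frac{\sqrt{2} \sqrt{4}}{-602} = \sqrt{2} \cdot 2 \left(- \frac{1}{602}\right) = 2 \sqrt{2} \left(- \frac{1}{602}\right) = - \frac{\sqrt{2}}{301}$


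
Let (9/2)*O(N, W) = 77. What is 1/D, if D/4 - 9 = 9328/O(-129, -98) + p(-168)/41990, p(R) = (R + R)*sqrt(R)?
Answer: 1329863505425/2947737553287108 + 28805140*I*sqrt(42)/2210803164965331 ≈ 0.00045115 + 8.4439e-8*I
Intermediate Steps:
O(N, W) = 154/9 (O(N, W) = (2/9)*77 = 154/9)
p(R) = 2*R**(3/2) (p(R) = (2*R)*sqrt(R) = 2*R**(3/2))
D = 15516/7 - 1344*I*sqrt(42)/20995 (D = 36 + 4*(9328/(154/9) + (2*(-168)**(3/2))/41990) = 36 + 4*(9328*(9/154) + (2*(-336*I*sqrt(42)))*(1/41990)) = 36 + 4*(3816/7 - 672*I*sqrt(42)*(1/41990)) = 36 + 4*(3816/7 - 336*I*sqrt(42)/20995) = 36 + (15264/7 - 1344*I*sqrt(42)/20995) = 15516/7 - 1344*I*sqrt(42)/20995 ≈ 2216.6 - 0.41487*I)
1/D = 1/(15516/7 - 1344*I*sqrt(42)/20995)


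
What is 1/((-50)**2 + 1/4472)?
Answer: 4472/11180001 ≈ 0.00040000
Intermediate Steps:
1/((-50)**2 + 1/4472) = 1/(2500 + 1/4472) = 1/(11180001/4472) = 4472/11180001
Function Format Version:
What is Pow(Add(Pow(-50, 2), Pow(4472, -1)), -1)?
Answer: Rational(4472, 11180001) ≈ 0.00040000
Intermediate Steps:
Pow(Add(Pow(-50, 2), Pow(4472, -1)), -1) = Pow(Add(2500, Rational(1, 4472)), -1) = Pow(Rational(11180001, 4472), -1) = Rational(4472, 11180001)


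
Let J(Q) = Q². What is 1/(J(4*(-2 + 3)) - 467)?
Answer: -1/451 ≈ -0.0022173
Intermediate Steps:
1/(J(4*(-2 + 3)) - 467) = 1/((4*(-2 + 3))² - 467) = 1/((4*1)² - 467) = 1/(4² - 467) = 1/(16 - 467) = 1/(-451) = -1/451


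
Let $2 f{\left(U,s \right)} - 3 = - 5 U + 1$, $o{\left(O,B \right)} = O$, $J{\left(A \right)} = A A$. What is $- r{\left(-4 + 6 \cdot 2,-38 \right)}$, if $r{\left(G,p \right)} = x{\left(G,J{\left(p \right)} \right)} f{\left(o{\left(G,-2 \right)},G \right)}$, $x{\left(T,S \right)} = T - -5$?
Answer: $234$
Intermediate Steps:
$J{\left(A \right)} = A^{2}$
$x{\left(T,S \right)} = 5 + T$ ($x{\left(T,S \right)} = T + 5 = 5 + T$)
$f{\left(U,s \right)} = 2 - \frac{5 U}{2}$ ($f{\left(U,s \right)} = \frac{3}{2} + \frac{- 5 U + 1}{2} = \frac{3}{2} + \frac{1 - 5 U}{2} = \frac{3}{2} - \left(- \frac{1}{2} + \frac{5 U}{2}\right) = 2 - \frac{5 U}{2}$)
$r{\left(G,p \right)} = \left(2 - \frac{5 G}{2}\right) \left(5 + G\right)$ ($r{\left(G,p \right)} = \left(5 + G\right) \left(2 - \frac{5 G}{2}\right) = \left(2 - \frac{5 G}{2}\right) \left(5 + G\right)$)
$- r{\left(-4 + 6 \cdot 2,-38 \right)} = - \frac{\left(-1\right) \left(-4 + 5 \left(-4 + 6 \cdot 2\right)\right) \left(5 + \left(-4 + 6 \cdot 2\right)\right)}{2} = - \frac{\left(-1\right) \left(-4 + 5 \left(-4 + 12\right)\right) \left(5 + \left(-4 + 12\right)\right)}{2} = - \frac{\left(-1\right) \left(-4 + 5 \cdot 8\right) \left(5 + 8\right)}{2} = - \frac{\left(-1\right) \left(-4 + 40\right) 13}{2} = - \frac{\left(-1\right) 36 \cdot 13}{2} = \left(-1\right) \left(-234\right) = 234$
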